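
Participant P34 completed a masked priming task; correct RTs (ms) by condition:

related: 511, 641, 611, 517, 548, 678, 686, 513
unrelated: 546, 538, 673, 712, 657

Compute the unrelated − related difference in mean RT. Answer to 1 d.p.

37.1 ms

M(related) = 4705/8 = 588.125
M(unrelated) = 3126/5 = 625.200
Difference = 625.200 − 588.125 = 37.075 ms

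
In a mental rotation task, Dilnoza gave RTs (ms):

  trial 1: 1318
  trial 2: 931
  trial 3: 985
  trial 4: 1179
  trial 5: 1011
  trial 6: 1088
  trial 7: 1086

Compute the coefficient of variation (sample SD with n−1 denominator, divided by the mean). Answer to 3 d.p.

n = 7, Σ = 7598, M = 1085.4286
Σ(x−M)² = 102325.714; s = √(102325.714/6) = 130.5921
CV = 130.5921 / 1085.4286 = 0.12031

0.120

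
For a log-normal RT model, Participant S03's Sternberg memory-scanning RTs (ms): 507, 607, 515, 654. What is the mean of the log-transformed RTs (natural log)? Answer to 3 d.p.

ln(RT): 6.2285, 6.4085, 6.2442, 6.4831
Σ ln(RT) = 25.3643
Mean = 25.3643/4 = 6.34108

6.341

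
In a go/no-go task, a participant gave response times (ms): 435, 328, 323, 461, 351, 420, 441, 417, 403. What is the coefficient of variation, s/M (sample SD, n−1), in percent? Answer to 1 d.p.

12.8%

n = 9, Σ = 3579, M = 397.6667
Σ(x−M)² = 20790.000; s = √(20790.000/8) = 50.9779
CV = 50.9779 / 397.6667 = 0.12819 = 12.819%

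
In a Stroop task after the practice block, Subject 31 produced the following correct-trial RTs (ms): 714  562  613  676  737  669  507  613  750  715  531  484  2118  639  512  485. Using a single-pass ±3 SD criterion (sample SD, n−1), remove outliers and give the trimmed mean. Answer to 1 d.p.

n = 16, ΣRT = 11325, M = 707.812
Σ(x−M)² = 2247512.44; s = √(2247512.44/15) = 387.084
Cutoffs: 707.812 ± 3·387.084 → [-453.4, 1869.1]
Outside: 2118 → excluded.
Retained (n=15): Σ = 9207, mean = 9207/15 = 613.800

613.8 ms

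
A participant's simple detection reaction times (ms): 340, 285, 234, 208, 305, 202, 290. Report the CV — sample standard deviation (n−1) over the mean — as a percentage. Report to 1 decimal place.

19.6%

n = 7, Σ = 1864, M = 266.2857
Σ(x−M)² = 16417.429; s = √(16417.429/6) = 52.3091
CV = 52.3091 / 266.2857 = 0.19644 = 19.644%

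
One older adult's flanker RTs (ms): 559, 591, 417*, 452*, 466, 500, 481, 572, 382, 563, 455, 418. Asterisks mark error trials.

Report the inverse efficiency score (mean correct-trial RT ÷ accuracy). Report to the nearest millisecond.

598 ms

Correct trials (n=10): 559, 591, 466, 500, 481, 572, 382, 563, 455, 418
Mean correct RT = 4987/10 = 498.7000 ms
Proportion correct = 10/12
IES = 498.7000 / (10/12) = 598.440 ms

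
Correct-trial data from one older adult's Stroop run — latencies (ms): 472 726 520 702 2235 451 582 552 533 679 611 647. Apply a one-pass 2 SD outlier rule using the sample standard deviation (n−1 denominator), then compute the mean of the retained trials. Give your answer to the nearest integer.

589 ms

n = 12, ΣRT = 8710, M = 725.833
Σ(x−M)² = 2570169.67; s = √(2570169.67/11) = 483.375
Cutoffs: 725.833 ± 2·483.375 → [-240.9, 1692.6]
Outside: 2235 → excluded.
Retained (n=11): Σ = 6475, mean = 6475/11 = 588.636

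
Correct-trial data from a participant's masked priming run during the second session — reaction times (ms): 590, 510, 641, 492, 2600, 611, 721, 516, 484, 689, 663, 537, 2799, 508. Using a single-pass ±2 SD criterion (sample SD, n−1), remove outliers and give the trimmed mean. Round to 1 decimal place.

n = 14, ΣRT = 12361, M = 882.929
Σ(x−M)² = 7796062.93; s = √(7796062.93/13) = 774.401
Cutoffs: 882.929 ± 2·774.401 → [-665.9, 2431.7]
Outside: 2600, 2799 → excluded.
Retained (n=12): Σ = 6962, mean = 6962/12 = 580.167

580.2 ms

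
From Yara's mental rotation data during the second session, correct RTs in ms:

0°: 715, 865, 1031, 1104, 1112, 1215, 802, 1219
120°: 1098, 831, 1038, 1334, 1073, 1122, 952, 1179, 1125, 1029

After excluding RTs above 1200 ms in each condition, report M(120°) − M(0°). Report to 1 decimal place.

0°: exclude 1215, 1219
120°: exclude 1334
M(0°) = 5629/6 = 938.167
M(120°) = 9447/9 = 1049.667
Difference = 1049.667 − 938.167 = 111.500 ms

111.5 ms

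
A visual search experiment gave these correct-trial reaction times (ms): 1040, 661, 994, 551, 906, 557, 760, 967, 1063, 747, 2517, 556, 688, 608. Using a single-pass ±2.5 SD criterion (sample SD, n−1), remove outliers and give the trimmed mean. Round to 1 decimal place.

n = 14, ΣRT = 12615, M = 901.071
Σ(x−M)² = 3262326.93; s = √(3262326.93/13) = 500.947
Cutoffs: 901.071 ± 2.5·500.947 → [-351.3, 2153.4]
Outside: 2517 → excluded.
Retained (n=13): Σ = 10098, mean = 10098/13 = 776.769

776.8 ms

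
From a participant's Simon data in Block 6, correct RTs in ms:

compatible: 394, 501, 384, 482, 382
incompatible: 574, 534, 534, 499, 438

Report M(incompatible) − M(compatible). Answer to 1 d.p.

87.2 ms

M(compatible) = 2143/5 = 428.600
M(incompatible) = 2579/5 = 515.800
Difference = 515.800 − 428.600 = 87.200 ms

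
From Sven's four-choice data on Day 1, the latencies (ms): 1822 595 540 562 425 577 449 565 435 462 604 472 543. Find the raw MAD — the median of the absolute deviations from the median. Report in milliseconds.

61 ms

Sorted: 425, 435, 449, 462, 472, 540, 543, 562, 565, 577, 595, 604, 1822 → median = 543
|x − 543|: 1279, 52, 3, 19, 118, 34, 94, 22, 108, 81, 61, 71, 0
Sorted deviations: 0, 3, 19, 22, 34, 52, 61, 71, 81, 94, 108, 118, 1279 → MAD = 61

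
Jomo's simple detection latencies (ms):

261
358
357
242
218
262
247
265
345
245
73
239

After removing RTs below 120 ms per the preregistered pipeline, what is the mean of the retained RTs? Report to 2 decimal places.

276.27 ms

Excluded: 73
Retained (n=11): Σ = 3039
Mean = 3039/11 = 276.2727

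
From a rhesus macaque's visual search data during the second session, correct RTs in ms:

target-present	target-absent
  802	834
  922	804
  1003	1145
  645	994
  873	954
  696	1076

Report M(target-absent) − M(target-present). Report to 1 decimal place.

M(target-present) = 4941/6 = 823.500
M(target-absent) = 5807/6 = 967.833
Difference = 967.833 − 823.500 = 144.333 ms

144.3 ms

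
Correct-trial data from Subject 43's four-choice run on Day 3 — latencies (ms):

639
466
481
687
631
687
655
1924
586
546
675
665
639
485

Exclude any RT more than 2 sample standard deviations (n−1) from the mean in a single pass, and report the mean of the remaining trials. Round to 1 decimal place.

n = 14, ΣRT = 9766, M = 697.571
Σ(x−M)² = 1700163.43; s = √(1700163.43/13) = 361.638
Cutoffs: 697.571 ± 2·361.638 → [-25.7, 1420.8]
Outside: 1924 → excluded.
Retained (n=13): Σ = 7842, mean = 7842/13 = 603.231

603.2 ms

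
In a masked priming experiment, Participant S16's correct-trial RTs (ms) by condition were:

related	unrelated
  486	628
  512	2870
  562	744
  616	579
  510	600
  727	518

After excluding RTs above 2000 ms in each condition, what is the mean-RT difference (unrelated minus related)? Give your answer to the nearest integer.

unrelated: exclude 2870
M(related) = 3413/6 = 568.833
M(unrelated) = 3069/5 = 613.800
Difference = 613.800 − 568.833 = 44.967 ms

45 ms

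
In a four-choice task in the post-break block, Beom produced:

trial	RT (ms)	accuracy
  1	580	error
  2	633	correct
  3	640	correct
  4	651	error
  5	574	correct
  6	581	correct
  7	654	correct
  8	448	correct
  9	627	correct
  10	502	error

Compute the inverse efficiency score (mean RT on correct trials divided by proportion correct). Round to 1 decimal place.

848.4 ms

Correct trials (n=7): 633, 640, 574, 581, 654, 448, 627
Mean correct RT = 4157/7 = 593.8571 ms
Proportion correct = 7/10
IES = 593.8571 / (7/10) = 848.367 ms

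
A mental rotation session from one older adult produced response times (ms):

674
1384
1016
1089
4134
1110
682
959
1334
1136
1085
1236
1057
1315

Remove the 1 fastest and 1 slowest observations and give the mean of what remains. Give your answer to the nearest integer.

Sorted: 674, 682, 959, 1016, 1057, 1085, 1089, 1110, 1136, 1236, 1315, 1334, 1384, 4134
Drop lowest 1 (674) and highest 1 (4134)
Remaining (n=12): Σ = 13403, mean = 13403/12 = 1116.917

1117 ms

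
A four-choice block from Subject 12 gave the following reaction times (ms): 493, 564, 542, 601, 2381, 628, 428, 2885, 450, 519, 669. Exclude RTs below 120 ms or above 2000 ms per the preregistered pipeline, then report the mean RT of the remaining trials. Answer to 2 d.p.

Excluded: 2381, 2885
Retained (n=9): Σ = 4894
Mean = 4894/9 = 543.7778

543.78 ms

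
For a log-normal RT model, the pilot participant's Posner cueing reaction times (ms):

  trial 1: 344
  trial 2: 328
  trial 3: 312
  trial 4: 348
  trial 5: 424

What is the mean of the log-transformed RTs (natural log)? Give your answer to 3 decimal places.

5.856

ln(RT): 5.8406, 5.7930, 5.7430, 5.8522, 6.0497
Σ ln(RT) = 29.2786
Mean = 29.2786/5 = 5.85572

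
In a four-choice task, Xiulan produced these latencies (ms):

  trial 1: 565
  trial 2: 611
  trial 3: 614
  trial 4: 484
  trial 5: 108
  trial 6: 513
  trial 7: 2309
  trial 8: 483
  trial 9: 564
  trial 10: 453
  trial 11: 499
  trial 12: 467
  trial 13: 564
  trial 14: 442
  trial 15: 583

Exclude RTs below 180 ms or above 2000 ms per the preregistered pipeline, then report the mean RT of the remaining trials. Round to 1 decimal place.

526.3 ms

Excluded: 108, 2309
Retained (n=13): Σ = 6842
Mean = 6842/13 = 526.3077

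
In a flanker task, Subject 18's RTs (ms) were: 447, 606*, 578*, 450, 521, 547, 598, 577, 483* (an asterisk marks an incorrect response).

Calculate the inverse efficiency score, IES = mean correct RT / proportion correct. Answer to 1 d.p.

785.0 ms

Correct trials (n=6): 447, 450, 521, 547, 598, 577
Mean correct RT = 3140/6 = 523.3333 ms
Proportion correct = 6/9
IES = 523.3333 / (6/9) = 785.000 ms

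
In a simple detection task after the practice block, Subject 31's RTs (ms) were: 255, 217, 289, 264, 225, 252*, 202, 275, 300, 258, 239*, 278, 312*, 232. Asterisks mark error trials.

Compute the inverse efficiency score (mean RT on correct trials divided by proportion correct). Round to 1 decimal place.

Correct trials (n=11): 255, 217, 289, 264, 225, 202, 275, 300, 258, 278, 232
Mean correct RT = 2795/11 = 254.0909 ms
Proportion correct = 11/14
IES = 254.0909 / (11/14) = 323.388 ms

323.4 ms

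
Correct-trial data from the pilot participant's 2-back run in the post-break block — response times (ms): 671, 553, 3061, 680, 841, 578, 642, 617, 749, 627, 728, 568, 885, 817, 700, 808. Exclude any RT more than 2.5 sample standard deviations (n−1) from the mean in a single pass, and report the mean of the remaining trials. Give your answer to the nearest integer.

n = 16, ΣRT = 13525, M = 845.312
Σ(x−M)² = 5389853.44; s = √(5389853.44/15) = 599.436
Cutoffs: 845.312 ± 2.5·599.436 → [-653.3, 2343.9]
Outside: 3061 → excluded.
Retained (n=15): Σ = 10464, mean = 10464/15 = 697.600

698 ms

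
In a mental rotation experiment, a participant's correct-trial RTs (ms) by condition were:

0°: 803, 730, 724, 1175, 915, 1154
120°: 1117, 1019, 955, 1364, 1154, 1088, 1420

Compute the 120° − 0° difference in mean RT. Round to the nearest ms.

243 ms

M(0°) = 5501/6 = 916.833
M(120°) = 8117/7 = 1159.571
Difference = 1159.571 − 916.833 = 242.738 ms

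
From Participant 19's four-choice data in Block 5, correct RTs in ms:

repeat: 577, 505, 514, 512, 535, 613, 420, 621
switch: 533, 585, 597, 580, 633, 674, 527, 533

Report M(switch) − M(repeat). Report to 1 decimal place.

45.6 ms

M(repeat) = 4297/8 = 537.125
M(switch) = 4662/8 = 582.750
Difference = 582.750 − 537.125 = 45.625 ms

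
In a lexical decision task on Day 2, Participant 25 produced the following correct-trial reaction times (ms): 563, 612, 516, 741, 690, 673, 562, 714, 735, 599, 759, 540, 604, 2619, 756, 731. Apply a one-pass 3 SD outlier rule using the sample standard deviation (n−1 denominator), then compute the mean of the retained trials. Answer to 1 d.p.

653.0 ms

n = 16, ΣRT = 12414, M = 775.875
Σ(x−M)² = 3726387.75; s = √(3726387.75/15) = 498.423
Cutoffs: 775.875 ± 3·498.423 → [-719.4, 2271.1]
Outside: 2619 → excluded.
Retained (n=15): Σ = 9795, mean = 9795/15 = 653.000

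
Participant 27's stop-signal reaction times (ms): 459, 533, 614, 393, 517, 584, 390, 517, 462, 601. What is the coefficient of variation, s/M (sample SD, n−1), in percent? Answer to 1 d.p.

15.8%

n = 10, Σ = 5070, M = 507.0000
Σ(x−M)² = 58104.000; s = √(58104.000/9) = 80.3492
CV = 80.3492 / 507.0000 = 0.15848 = 15.848%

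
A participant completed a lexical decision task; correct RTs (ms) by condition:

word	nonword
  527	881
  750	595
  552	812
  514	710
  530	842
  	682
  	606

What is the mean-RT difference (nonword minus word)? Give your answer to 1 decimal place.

M(word) = 2873/5 = 574.600
M(nonword) = 5128/7 = 732.571
Difference = 732.571 − 574.600 = 157.971 ms

158.0 ms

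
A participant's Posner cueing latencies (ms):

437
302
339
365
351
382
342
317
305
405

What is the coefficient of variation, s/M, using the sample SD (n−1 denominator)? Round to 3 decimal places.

n = 10, Σ = 3545, M = 354.5000
Σ(x−M)² = 17244.500; s = √(17244.500/9) = 43.7728
CV = 43.7728 / 354.5000 = 0.12348

0.123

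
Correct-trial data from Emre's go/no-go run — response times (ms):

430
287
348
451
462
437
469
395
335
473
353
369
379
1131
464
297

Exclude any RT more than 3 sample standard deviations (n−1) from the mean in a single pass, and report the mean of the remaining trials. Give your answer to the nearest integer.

397 ms

n = 16, ΣRT = 7080, M = 442.500
Σ(x−M)² = 562304.00; s = √(562304.00/15) = 193.615
Cutoffs: 442.500 ± 3·193.615 → [-138.3, 1023.3]
Outside: 1131 → excluded.
Retained (n=15): Σ = 5949, mean = 5949/15 = 396.600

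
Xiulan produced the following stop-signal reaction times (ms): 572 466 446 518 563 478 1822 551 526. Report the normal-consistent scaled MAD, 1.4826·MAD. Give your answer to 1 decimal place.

Sorted: 446, 466, 478, 518, 526, 551, 563, 572, 1822 → median = 526
|x − 526| sorted: 0, 8, 25, 37, 46, 48, 60, 80, 1296 → MAD = 46
Robust SD ≈ 1.4826 × 46 = 68.200

68.2 ms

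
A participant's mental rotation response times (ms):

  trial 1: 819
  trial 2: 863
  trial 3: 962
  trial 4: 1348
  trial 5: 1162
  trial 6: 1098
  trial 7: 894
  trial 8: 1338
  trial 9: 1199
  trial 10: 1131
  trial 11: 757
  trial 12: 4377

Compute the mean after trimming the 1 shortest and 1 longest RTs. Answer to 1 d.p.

Sorted: 757, 819, 863, 894, 962, 1098, 1131, 1162, 1199, 1338, 1348, 4377
Drop lowest 1 (757) and highest 1 (4377)
Remaining (n=10): Σ = 10814, mean = 10814/10 = 1081.400

1081.4 ms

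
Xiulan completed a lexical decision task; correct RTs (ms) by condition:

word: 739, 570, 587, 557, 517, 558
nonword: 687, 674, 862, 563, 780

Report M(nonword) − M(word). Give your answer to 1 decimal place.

M(word) = 3528/6 = 588.000
M(nonword) = 3566/5 = 713.200
Difference = 713.200 − 588.000 = 125.200 ms

125.2 ms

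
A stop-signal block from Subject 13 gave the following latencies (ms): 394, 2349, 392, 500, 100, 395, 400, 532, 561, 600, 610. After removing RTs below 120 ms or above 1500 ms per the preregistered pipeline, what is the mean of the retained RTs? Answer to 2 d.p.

Excluded: 100, 2349
Retained (n=9): Σ = 4384
Mean = 4384/9 = 487.1111

487.11 ms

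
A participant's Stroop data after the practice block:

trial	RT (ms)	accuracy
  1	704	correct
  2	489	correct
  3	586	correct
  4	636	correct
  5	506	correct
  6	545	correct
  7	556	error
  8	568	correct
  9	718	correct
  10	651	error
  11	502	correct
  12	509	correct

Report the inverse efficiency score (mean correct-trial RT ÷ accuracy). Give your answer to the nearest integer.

Correct trials (n=10): 704, 489, 586, 636, 506, 545, 568, 718, 502, 509
Mean correct RT = 5763/10 = 576.3000 ms
Proportion correct = 10/12
IES = 576.3000 / (10/12) = 691.560 ms

692 ms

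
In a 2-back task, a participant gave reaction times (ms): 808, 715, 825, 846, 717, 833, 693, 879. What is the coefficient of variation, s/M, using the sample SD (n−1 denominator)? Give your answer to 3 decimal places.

0.089

n = 8, Σ = 6316, M = 789.5000
Σ(x−M)² = 34816.000; s = √(34816.000/7) = 70.5246
CV = 70.5246 / 789.5000 = 0.08933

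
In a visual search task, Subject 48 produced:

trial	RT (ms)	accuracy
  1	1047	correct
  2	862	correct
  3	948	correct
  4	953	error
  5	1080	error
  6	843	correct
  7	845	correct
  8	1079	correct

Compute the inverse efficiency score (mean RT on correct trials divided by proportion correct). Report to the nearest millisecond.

Correct trials (n=6): 1047, 862, 948, 843, 845, 1079
Mean correct RT = 5624/6 = 937.3333 ms
Proportion correct = 6/8
IES = 937.3333 / (6/8) = 1249.778 ms

1250 ms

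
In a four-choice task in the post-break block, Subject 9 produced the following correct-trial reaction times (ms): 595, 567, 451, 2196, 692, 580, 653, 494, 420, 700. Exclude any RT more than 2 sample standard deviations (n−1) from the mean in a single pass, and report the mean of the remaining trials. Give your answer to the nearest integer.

n = 10, ΣRT = 7348, M = 734.800
Σ(x−M)² = 2454129.60; s = √(2454129.60/9) = 522.189
Cutoffs: 734.800 ± 2·522.189 → [-309.6, 1779.2]
Outside: 2196 → excluded.
Retained (n=9): Σ = 5152, mean = 5152/9 = 572.444

572 ms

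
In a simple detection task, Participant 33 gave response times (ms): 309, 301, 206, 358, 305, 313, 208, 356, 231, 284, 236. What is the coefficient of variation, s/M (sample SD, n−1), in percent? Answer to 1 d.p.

19.3%

n = 11, Σ = 3107, M = 282.4545
Σ(x−M)² = 29802.727; s = √(29802.727/10) = 54.5919
CV = 54.5919 / 282.4545 = 0.19328 = 19.328%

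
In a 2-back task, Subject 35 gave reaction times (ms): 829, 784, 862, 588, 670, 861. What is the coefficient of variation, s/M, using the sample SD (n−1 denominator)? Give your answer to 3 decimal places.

0.147

n = 6, Σ = 4594, M = 765.6667
Σ(x−M)² = 63433.333; s = √(63433.333/5) = 112.6351
CV = 112.6351 / 765.6667 = 0.14711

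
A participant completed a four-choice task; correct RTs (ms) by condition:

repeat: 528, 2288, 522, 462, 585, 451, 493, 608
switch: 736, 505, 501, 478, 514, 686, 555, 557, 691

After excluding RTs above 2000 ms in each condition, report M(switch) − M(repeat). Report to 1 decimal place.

repeat: exclude 2288
M(repeat) = 3649/7 = 521.286
M(switch) = 5223/9 = 580.333
Difference = 580.333 − 521.286 = 59.048 ms

59.0 ms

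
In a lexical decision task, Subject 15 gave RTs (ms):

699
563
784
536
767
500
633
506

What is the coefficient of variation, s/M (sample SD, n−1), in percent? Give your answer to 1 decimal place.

n = 8, Σ = 4988, M = 623.5000
Σ(x−M)² = 92518.000; s = √(92518.000/7) = 114.9646
CV = 114.9646 / 623.5000 = 0.18439 = 18.439%

18.4%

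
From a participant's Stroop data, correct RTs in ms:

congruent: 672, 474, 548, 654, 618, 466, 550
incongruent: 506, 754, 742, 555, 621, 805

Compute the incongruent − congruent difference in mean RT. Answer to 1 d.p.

95.0 ms

M(congruent) = 3982/7 = 568.857
M(incongruent) = 3983/6 = 663.833
Difference = 663.833 − 568.857 = 94.976 ms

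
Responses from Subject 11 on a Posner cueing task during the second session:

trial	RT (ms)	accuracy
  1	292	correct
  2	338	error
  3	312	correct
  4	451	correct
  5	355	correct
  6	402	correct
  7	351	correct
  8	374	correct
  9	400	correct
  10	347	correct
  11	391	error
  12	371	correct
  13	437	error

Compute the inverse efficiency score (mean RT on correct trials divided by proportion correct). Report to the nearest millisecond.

475 ms

Correct trials (n=10): 292, 312, 451, 355, 402, 351, 374, 400, 347, 371
Mean correct RT = 3655/10 = 365.5000 ms
Proportion correct = 10/13
IES = 365.5000 / (10/13) = 475.150 ms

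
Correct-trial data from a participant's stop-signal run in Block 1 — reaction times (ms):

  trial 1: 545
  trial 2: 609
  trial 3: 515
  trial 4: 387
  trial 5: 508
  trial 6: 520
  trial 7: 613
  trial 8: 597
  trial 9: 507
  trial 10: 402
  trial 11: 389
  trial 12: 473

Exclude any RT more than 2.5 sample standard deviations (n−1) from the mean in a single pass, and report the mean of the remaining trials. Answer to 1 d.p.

n = 12, ΣRT = 6065, M = 505.417
Σ(x−M)² = 71892.92; s = √(71892.92/11) = 80.844
Cutoffs: 505.417 ± 2.5·80.844 → [303.3, 707.5]
No RTs fall outside the cutoffs; all 12 retained. Mean = 6065/12 = 505.417

505.4 ms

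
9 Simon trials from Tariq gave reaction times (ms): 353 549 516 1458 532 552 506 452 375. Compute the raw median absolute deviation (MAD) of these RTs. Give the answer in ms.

Sorted: 353, 375, 452, 506, 516, 532, 549, 552, 1458 → median = 516
|x − 516|: 163, 33, 0, 942, 16, 36, 10, 64, 141
Sorted deviations: 0, 10, 16, 33, 36, 64, 141, 163, 942 → MAD = 36

36 ms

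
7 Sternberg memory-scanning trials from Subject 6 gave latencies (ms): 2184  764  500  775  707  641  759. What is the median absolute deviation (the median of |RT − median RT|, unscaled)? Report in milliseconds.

Sorted: 500, 641, 707, 759, 764, 775, 2184 → median = 759
|x − 759|: 1425, 5, 259, 16, 52, 118, 0
Sorted deviations: 0, 5, 16, 52, 118, 259, 1425 → MAD = 52

52 ms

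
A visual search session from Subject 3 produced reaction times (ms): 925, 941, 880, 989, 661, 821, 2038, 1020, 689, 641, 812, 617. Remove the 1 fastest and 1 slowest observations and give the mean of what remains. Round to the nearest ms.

Sorted: 617, 641, 661, 689, 812, 821, 880, 925, 941, 989, 1020, 2038
Drop lowest 1 (617) and highest 1 (2038)
Remaining (n=10): Σ = 8379, mean = 8379/10 = 837.900

838 ms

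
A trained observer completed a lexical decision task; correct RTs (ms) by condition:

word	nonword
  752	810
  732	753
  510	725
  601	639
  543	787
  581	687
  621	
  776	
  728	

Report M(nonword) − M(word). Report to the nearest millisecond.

M(word) = 5844/9 = 649.333
M(nonword) = 4401/6 = 733.500
Difference = 733.500 − 649.333 = 84.167 ms

84 ms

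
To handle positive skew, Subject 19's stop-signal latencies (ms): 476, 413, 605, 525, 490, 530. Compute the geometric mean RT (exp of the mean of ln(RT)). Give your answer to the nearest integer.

ln(RT): 6.1654, 6.0234, 6.4052, 6.2634, 6.1944, 6.2729
Mean ln(RT) = 37.3248/6 = 6.22080
Geometric mean = exp(6.22080) = 503.10 ms

503 ms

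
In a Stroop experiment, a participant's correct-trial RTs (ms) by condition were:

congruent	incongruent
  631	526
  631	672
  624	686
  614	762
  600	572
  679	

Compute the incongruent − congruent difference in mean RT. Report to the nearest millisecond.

M(congruent) = 3779/6 = 629.833
M(incongruent) = 3218/5 = 643.600
Difference = 643.600 − 629.833 = 13.767 ms

14 ms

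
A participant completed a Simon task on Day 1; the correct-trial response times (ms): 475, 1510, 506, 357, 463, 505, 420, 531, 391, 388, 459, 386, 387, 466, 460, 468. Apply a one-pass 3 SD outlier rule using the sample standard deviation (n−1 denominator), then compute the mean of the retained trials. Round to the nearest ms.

n = 16, ΣRT = 8172, M = 510.750
Σ(x−M)² = 1103767.00; s = √(1103767.00/15) = 271.265
Cutoffs: 510.750 ± 3·271.265 → [-303.0, 1324.5]
Outside: 1510 → excluded.
Retained (n=15): Σ = 6662, mean = 6662/15 = 444.133

444 ms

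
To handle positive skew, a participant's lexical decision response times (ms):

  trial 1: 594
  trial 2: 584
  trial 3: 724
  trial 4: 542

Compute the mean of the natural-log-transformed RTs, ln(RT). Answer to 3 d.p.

ln(RT): 6.3869, 6.3699, 6.5848, 6.2953
Σ ln(RT) = 25.6368
Mean = 25.6368/4 = 6.40921

6.409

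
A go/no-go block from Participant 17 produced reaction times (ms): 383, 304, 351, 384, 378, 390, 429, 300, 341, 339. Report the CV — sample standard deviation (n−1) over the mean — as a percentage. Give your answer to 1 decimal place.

11.2%

n = 10, Σ = 3599, M = 359.9000
Σ(x−M)² = 14708.900; s = √(14708.900/9) = 40.4268
CV = 40.4268 / 359.9000 = 0.11233 = 11.233%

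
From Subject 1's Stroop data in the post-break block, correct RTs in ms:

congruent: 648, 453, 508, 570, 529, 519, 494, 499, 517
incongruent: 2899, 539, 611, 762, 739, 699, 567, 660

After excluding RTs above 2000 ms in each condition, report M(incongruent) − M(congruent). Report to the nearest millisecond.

128 ms

incongruent: exclude 2899
M(congruent) = 4737/9 = 526.333
M(incongruent) = 4577/7 = 653.857
Difference = 653.857 − 526.333 = 127.524 ms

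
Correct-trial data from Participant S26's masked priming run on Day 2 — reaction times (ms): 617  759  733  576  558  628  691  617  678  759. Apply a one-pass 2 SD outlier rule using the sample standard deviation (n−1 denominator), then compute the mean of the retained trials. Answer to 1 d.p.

661.6 ms

n = 10, ΣRT = 6616, M = 661.600
Σ(x−M)² = 48372.40; s = √(48372.40/9) = 73.312
Cutoffs: 661.600 ± 2·73.312 → [515.0, 808.2]
No RTs fall outside the cutoffs; all 10 retained. Mean = 6616/10 = 661.600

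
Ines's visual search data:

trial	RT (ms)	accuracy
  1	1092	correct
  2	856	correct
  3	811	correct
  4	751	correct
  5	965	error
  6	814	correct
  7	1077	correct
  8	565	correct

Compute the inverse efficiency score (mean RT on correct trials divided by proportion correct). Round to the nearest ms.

Correct trials (n=7): 1092, 856, 811, 751, 814, 1077, 565
Mean correct RT = 5966/7 = 852.2857 ms
Proportion correct = 7/8
IES = 852.2857 / (7/8) = 974.041 ms

974 ms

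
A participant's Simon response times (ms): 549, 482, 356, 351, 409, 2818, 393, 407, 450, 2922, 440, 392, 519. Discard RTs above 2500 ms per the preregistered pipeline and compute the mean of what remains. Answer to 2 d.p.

431.64 ms

Excluded: 2818, 2922
Retained (n=11): Σ = 4748
Mean = 4748/11 = 431.6364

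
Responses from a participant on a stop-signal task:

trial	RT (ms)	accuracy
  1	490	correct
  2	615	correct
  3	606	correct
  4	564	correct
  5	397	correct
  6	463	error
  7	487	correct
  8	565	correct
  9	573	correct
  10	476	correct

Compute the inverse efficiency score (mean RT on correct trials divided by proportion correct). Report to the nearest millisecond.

Correct trials (n=9): 490, 615, 606, 564, 397, 487, 565, 573, 476
Mean correct RT = 4773/9 = 530.3333 ms
Proportion correct = 9/10
IES = 530.3333 / (9/10) = 589.259 ms

589 ms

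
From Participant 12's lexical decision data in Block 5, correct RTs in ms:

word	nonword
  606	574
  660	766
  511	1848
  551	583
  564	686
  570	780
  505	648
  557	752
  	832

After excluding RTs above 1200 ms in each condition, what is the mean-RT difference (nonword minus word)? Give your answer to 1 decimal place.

nonword: exclude 1848
M(word) = 4524/8 = 565.500
M(nonword) = 5621/8 = 702.625
Difference = 702.625 − 565.500 = 137.125 ms

137.1 ms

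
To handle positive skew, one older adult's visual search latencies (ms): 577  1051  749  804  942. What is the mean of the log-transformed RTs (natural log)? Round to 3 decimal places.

ln(RT): 6.3578, 6.9575, 6.6187, 6.6896, 6.8480
Σ ln(RT) = 33.4717
Mean = 33.4717/5 = 6.69434

6.694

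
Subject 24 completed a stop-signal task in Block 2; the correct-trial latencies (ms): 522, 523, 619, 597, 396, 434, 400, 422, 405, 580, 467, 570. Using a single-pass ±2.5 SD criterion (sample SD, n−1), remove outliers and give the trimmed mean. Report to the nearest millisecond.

n = 12, ΣRT = 5935, M = 494.583
Σ(x−M)² = 76900.92; s = √(76900.92/11) = 83.612
Cutoffs: 494.583 ± 2.5·83.612 → [285.6, 703.6]
No RTs fall outside the cutoffs; all 12 retained. Mean = 5935/12 = 494.583

495 ms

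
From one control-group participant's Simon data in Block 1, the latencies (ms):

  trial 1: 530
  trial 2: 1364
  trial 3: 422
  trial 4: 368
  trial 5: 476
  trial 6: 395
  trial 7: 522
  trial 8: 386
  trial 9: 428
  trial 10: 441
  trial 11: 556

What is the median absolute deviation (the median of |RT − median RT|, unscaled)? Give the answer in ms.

Sorted: 368, 386, 395, 422, 428, 441, 476, 522, 530, 556, 1364 → median = 441
|x − 441|: 89, 923, 19, 73, 35, 46, 81, 55, 13, 0, 115
Sorted deviations: 0, 13, 19, 35, 46, 55, 73, 81, 89, 115, 923 → MAD = 55

55 ms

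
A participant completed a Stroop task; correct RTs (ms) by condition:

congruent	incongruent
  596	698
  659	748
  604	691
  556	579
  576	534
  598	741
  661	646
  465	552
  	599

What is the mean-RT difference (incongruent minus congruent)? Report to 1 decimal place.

53.7 ms

M(congruent) = 4715/8 = 589.375
M(incongruent) = 5788/9 = 643.111
Difference = 643.111 − 589.375 = 53.736 ms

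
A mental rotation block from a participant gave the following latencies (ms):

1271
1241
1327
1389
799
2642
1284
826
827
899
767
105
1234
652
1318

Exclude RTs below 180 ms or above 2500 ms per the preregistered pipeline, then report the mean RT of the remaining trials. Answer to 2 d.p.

Excluded: 105, 2642
Retained (n=13): Σ = 13834
Mean = 13834/13 = 1064.1538

1064.15 ms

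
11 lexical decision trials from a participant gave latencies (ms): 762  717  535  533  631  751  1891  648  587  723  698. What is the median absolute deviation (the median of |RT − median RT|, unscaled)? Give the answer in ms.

64 ms

Sorted: 533, 535, 587, 631, 648, 698, 717, 723, 751, 762, 1891 → median = 698
|x − 698|: 64, 19, 163, 165, 67, 53, 1193, 50, 111, 25, 0
Sorted deviations: 0, 19, 25, 50, 53, 64, 67, 111, 163, 165, 1193 → MAD = 64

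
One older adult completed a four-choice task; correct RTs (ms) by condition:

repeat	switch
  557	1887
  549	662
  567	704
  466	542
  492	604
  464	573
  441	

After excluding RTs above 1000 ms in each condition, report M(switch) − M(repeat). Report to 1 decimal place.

111.9 ms

switch: exclude 1887
M(repeat) = 3536/7 = 505.143
M(switch) = 3085/5 = 617.000
Difference = 617.000 − 505.143 = 111.857 ms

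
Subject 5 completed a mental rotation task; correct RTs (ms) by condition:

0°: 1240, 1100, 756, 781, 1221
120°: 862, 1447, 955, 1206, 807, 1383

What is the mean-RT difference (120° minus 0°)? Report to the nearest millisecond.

90 ms

M(0°) = 5098/5 = 1019.600
M(120°) = 6660/6 = 1110.000
Difference = 1110.000 − 1019.600 = 90.400 ms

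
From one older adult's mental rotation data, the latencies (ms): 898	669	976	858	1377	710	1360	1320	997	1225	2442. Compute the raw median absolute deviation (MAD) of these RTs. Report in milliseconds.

287 ms

Sorted: 669, 710, 858, 898, 976, 997, 1225, 1320, 1360, 1377, 2442 → median = 997
|x − 997|: 99, 328, 21, 139, 380, 287, 363, 323, 0, 228, 1445
Sorted deviations: 0, 21, 99, 139, 228, 287, 323, 328, 363, 380, 1445 → MAD = 287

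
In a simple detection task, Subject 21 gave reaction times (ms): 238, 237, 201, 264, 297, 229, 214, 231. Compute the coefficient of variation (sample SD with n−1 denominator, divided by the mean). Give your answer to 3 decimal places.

n = 8, Σ = 1911, M = 238.8750
Σ(x−M)² = 6226.875; s = √(6226.875/7) = 29.8254
CV = 29.8254 / 238.8750 = 0.12486

0.125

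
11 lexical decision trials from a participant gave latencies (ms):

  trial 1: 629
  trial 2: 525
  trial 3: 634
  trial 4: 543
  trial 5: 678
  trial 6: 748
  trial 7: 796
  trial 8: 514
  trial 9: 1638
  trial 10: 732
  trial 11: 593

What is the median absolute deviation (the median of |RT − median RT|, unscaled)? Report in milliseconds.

98 ms

Sorted: 514, 525, 543, 593, 629, 634, 678, 732, 748, 796, 1638 → median = 634
|x − 634|: 5, 109, 0, 91, 44, 114, 162, 120, 1004, 98, 41
Sorted deviations: 0, 5, 41, 44, 91, 98, 109, 114, 120, 162, 1004 → MAD = 98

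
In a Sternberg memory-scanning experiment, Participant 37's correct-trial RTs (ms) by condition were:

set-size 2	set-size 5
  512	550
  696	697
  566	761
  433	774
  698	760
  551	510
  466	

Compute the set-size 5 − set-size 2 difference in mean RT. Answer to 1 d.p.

M(set-size 2) = 3922/7 = 560.286
M(set-size 5) = 4052/6 = 675.333
Difference = 675.333 − 560.286 = 115.048 ms

115.0 ms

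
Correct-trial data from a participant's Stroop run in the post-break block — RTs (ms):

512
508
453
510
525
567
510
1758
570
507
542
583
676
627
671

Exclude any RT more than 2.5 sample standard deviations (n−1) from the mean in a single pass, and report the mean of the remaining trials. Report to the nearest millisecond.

554 ms

n = 15, ΣRT = 9519, M = 634.600
Σ(x−M)² = 1408485.60; s = √(1408485.60/14) = 317.185
Cutoffs: 634.600 ± 2.5·317.185 → [-158.4, 1427.6]
Outside: 1758 → excluded.
Retained (n=14): Σ = 7761, mean = 7761/14 = 554.357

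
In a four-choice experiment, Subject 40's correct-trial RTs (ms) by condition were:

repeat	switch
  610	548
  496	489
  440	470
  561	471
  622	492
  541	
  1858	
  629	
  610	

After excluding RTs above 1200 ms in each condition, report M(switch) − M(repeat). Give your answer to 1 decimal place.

-69.6 ms

repeat: exclude 1858
M(repeat) = 4509/8 = 563.625
M(switch) = 2470/5 = 494.000
Difference = 494.000 − 563.625 = -69.625 ms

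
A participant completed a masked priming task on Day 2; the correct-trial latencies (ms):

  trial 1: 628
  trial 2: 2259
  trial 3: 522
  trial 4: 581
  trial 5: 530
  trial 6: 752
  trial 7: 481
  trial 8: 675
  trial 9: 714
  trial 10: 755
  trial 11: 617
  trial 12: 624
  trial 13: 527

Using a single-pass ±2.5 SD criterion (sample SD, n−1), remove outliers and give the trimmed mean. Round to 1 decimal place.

n = 13, ΣRT = 9665, M = 743.462
Σ(x−M)² = 2582959.23; s = √(2582959.23/12) = 463.947
Cutoffs: 743.462 ± 2.5·463.947 → [-416.4, 1903.3]
Outside: 2259 → excluded.
Retained (n=12): Σ = 7406, mean = 7406/12 = 617.167

617.2 ms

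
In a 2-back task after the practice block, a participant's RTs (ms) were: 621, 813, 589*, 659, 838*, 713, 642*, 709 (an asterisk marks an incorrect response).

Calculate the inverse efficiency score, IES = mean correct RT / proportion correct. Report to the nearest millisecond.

1125 ms

Correct trials (n=5): 621, 813, 659, 713, 709
Mean correct RT = 3515/5 = 703.0000 ms
Proportion correct = 5/8
IES = 703.0000 / (5/8) = 1124.800 ms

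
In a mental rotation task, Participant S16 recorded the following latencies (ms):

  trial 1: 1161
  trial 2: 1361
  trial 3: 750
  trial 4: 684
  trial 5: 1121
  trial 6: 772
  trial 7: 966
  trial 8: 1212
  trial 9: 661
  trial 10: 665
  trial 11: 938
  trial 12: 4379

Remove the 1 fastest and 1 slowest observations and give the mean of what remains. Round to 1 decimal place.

963.0 ms

Sorted: 661, 665, 684, 750, 772, 938, 966, 1121, 1161, 1212, 1361, 4379
Drop lowest 1 (661) and highest 1 (4379)
Remaining (n=10): Σ = 9630, mean = 9630/10 = 963.000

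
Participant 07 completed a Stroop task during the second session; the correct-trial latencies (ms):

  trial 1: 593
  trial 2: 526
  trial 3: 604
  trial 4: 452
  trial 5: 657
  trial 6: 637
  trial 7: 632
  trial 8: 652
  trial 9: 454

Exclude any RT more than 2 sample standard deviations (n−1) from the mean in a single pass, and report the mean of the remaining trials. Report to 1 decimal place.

n = 9, ΣRT = 5207, M = 578.556
Σ(x−M)² = 52968.22; s = √(52968.22/8) = 81.370
Cutoffs: 578.556 ± 2·81.370 → [415.8, 741.3]
No RTs fall outside the cutoffs; all 9 retained. Mean = 5207/9 = 578.556

578.6 ms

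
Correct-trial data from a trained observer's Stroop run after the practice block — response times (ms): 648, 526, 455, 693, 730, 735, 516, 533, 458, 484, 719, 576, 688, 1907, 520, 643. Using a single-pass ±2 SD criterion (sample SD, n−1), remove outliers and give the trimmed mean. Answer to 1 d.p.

594.9 ms

n = 16, ΣRT = 10831, M = 676.938
Σ(x−M)² = 1762012.94; s = √(1762012.94/15) = 342.735
Cutoffs: 676.938 ± 2·342.735 → [-8.5, 1362.4]
Outside: 1907 → excluded.
Retained (n=15): Σ = 8924, mean = 8924/15 = 594.933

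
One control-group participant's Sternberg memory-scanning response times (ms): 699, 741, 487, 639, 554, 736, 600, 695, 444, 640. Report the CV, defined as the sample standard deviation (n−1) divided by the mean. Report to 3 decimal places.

n = 10, Σ = 6235, M = 623.5000
Σ(x−M)² = 94022.500; s = √(94022.500/9) = 102.2103
CV = 102.2103 / 623.5000 = 0.16393

0.164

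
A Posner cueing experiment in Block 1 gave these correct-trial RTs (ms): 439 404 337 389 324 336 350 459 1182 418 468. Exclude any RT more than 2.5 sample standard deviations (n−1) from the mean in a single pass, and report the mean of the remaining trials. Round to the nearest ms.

392 ms

n = 11, ΣRT = 5106, M = 464.182
Σ(x−M)² = 592639.64; s = √(592639.64/10) = 243.442
Cutoffs: 464.182 ± 2.5·243.442 → [-144.4, 1072.8]
Outside: 1182 → excluded.
Retained (n=10): Σ = 3924, mean = 3924/10 = 392.400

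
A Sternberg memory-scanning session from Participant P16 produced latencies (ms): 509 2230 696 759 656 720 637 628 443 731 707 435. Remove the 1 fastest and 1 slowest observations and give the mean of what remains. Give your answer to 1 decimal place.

Sorted: 435, 443, 509, 628, 637, 656, 696, 707, 720, 731, 759, 2230
Drop lowest 1 (435) and highest 1 (2230)
Remaining (n=10): Σ = 6486, mean = 6486/10 = 648.600

648.6 ms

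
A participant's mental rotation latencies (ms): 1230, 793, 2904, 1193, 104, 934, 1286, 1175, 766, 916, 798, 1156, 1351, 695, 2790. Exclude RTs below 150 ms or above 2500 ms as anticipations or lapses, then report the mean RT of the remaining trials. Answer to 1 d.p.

Excluded: 104, 2790, 2904
Retained (n=12): Σ = 12293
Mean = 12293/12 = 1024.4167

1024.4 ms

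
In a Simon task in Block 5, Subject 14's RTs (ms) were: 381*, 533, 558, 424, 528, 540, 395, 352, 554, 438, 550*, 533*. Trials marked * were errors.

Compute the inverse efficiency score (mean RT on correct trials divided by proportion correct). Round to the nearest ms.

640 ms

Correct trials (n=9): 533, 558, 424, 528, 540, 395, 352, 554, 438
Mean correct RT = 4322/9 = 480.2222 ms
Proportion correct = 9/12
IES = 480.2222 / (9/12) = 640.296 ms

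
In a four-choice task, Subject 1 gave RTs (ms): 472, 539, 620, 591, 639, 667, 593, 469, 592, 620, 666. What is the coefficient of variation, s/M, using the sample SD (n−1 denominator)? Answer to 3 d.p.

n = 11, Σ = 6468, M = 588.0000
Σ(x−M)² = 47042.000; s = √(47042.000/10) = 68.5872
CV = 68.5872 / 588.0000 = 0.11664

0.117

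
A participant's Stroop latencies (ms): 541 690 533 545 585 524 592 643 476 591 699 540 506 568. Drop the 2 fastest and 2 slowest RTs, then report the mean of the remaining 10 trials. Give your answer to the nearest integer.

566 ms

Sorted: 476, 506, 524, 533, 540, 541, 545, 568, 585, 591, 592, 643, 690, 699
Drop lowest 2 (476, 506) and highest 2 (690, 699)
Remaining (n=10): Σ = 5662, mean = 5662/10 = 566.200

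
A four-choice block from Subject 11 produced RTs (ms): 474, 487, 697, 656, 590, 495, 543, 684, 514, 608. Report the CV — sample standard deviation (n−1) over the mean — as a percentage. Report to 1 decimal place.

14.6%

n = 10, Σ = 5748, M = 574.8000
Σ(x−M)² = 63729.600; s = √(63729.600/9) = 84.1491
CV = 84.1491 / 574.8000 = 0.14640 = 14.640%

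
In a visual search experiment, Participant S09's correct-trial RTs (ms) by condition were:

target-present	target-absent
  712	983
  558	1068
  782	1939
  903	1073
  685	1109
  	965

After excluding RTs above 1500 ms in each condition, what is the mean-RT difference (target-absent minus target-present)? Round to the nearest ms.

target-absent: exclude 1939
M(target-present) = 3640/5 = 728.000
M(target-absent) = 5198/5 = 1039.600
Difference = 1039.600 − 728.000 = 311.600 ms

312 ms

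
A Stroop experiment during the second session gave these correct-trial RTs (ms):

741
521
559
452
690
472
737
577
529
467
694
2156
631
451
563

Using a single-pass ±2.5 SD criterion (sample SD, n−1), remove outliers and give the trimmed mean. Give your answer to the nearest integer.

n = 15, ΣRT = 10240, M = 682.667
Σ(x−M)² = 2468215.33; s = √(2468215.33/14) = 419.882
Cutoffs: 682.667 ± 2.5·419.882 → [-367.0, 1732.4]
Outside: 2156 → excluded.
Retained (n=14): Σ = 8084, mean = 8084/14 = 577.429

577 ms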